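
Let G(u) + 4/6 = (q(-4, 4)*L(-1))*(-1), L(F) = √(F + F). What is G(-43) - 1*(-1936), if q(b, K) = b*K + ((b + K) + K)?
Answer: 5806/3 + 12*I*√2 ≈ 1935.3 + 16.971*I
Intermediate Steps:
q(b, K) = b + 2*K + K*b (q(b, K) = K*b + ((K + b) + K) = K*b + (b + 2*K) = b + 2*K + K*b)
L(F) = √2*√F (L(F) = √(2*F) = √2*√F)
G(u) = -⅔ + 12*I*√2 (G(u) = -⅔ + ((-4 + 2*4 + 4*(-4))*(√2*√(-1)))*(-1) = -⅔ + ((-4 + 8 - 16)*(√2*I))*(-1) = -⅔ - 12*I*√2*(-1) = -⅔ + 12*I*√2)
G(-43) - 1*(-1936) = (-⅔ + 12*I*√2) - 1*(-1936) = (-⅔ + 12*I*√2) + 1936 = 5806/3 + 12*I*√2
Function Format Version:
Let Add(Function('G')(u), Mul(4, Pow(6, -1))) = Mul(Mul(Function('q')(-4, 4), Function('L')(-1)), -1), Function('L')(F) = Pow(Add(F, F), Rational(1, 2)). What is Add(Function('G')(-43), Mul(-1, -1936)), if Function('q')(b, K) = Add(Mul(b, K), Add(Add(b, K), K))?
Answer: Add(Rational(5806, 3), Mul(12, I, Pow(2, Rational(1, 2)))) ≈ Add(1935.3, Mul(16.971, I))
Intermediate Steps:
Function('q')(b, K) = Add(b, Mul(2, K), Mul(K, b)) (Function('q')(b, K) = Add(Mul(K, b), Add(Add(K, b), K)) = Add(Mul(K, b), Add(b, Mul(2, K))) = Add(b, Mul(2, K), Mul(K, b)))
Function('L')(F) = Mul(Pow(2, Rational(1, 2)), Pow(F, Rational(1, 2))) (Function('L')(F) = Pow(Mul(2, F), Rational(1, 2)) = Mul(Pow(2, Rational(1, 2)), Pow(F, Rational(1, 2))))
Function('G')(u) = Add(Rational(-2, 3), Mul(12, I, Pow(2, Rational(1, 2)))) (Function('G')(u) = Add(Rational(-2, 3), Mul(Mul(Add(-4, Mul(2, 4), Mul(4, -4)), Mul(Pow(2, Rational(1, 2)), Pow(-1, Rational(1, 2)))), -1)) = Add(Rational(-2, 3), Mul(Mul(Add(-4, 8, -16), Mul(Pow(2, Rational(1, 2)), I)), -1)) = Add(Rational(-2, 3), Mul(Mul(-12, Mul(I, Pow(2, Rational(1, 2)))), -1)) = Add(Rational(-2, 3), Mul(Mul(-12, I, Pow(2, Rational(1, 2))), -1)) = Add(Rational(-2, 3), Mul(12, I, Pow(2, Rational(1, 2)))))
Add(Function('G')(-43), Mul(-1, -1936)) = Add(Add(Rational(-2, 3), Mul(12, I, Pow(2, Rational(1, 2)))), Mul(-1, -1936)) = Add(Add(Rational(-2, 3), Mul(12, I, Pow(2, Rational(1, 2)))), 1936) = Add(Rational(5806, 3), Mul(12, I, Pow(2, Rational(1, 2))))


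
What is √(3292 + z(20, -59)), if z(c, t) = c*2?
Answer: 14*√17 ≈ 57.724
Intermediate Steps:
z(c, t) = 2*c
√(3292 + z(20, -59)) = √(3292 + 2*20) = √(3292 + 40) = √3332 = 14*√17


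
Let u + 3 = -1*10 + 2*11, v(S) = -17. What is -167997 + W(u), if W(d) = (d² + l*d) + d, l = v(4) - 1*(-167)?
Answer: -166557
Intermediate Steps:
l = 150 (l = -17 - 1*(-167) = -17 + 167 = 150)
u = 9 (u = -3 + (-1*10 + 2*11) = -3 + (-10 + 22) = -3 + 12 = 9)
W(d) = d² + 151*d (W(d) = (d² + 150*d) + d = d² + 151*d)
-167997 + W(u) = -167997 + 9*(151 + 9) = -167997 + 9*160 = -167997 + 1440 = -166557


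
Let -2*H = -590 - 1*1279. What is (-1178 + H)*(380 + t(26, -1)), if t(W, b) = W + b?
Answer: -197235/2 ≈ -98618.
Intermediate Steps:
H = 1869/2 (H = -(-590 - 1*1279)/2 = -(-590 - 1279)/2 = -½*(-1869) = 1869/2 ≈ 934.50)
(-1178 + H)*(380 + t(26, -1)) = (-1178 + 1869/2)*(380 + (26 - 1)) = -487*(380 + 25)/2 = -487/2*405 = -197235/2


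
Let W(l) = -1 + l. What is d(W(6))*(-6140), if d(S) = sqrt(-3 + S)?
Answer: -6140*sqrt(2) ≈ -8683.3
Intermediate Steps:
d(W(6))*(-6140) = sqrt(-3 + (-1 + 6))*(-6140) = sqrt(-3 + 5)*(-6140) = sqrt(2)*(-6140) = -6140*sqrt(2)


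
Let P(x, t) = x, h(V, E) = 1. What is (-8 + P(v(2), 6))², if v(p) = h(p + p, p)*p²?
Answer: 16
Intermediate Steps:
v(p) = p² (v(p) = 1*p² = p²)
(-8 + P(v(2), 6))² = (-8 + 2²)² = (-8 + 4)² = (-4)² = 16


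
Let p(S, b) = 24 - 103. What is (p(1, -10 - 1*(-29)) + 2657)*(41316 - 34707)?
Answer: 17038002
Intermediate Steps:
p(S, b) = -79
(p(1, -10 - 1*(-29)) + 2657)*(41316 - 34707) = (-79 + 2657)*(41316 - 34707) = 2578*6609 = 17038002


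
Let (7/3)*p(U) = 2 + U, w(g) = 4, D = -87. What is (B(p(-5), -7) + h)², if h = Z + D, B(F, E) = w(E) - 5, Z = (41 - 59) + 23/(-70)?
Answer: 55398249/4900 ≈ 11306.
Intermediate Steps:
Z = -1283/70 (Z = -18 + 23*(-1/70) = -18 - 23/70 = -1283/70 ≈ -18.329)
p(U) = 6/7 + 3*U/7 (p(U) = 3*(2 + U)/7 = 6/7 + 3*U/7)
B(F, E) = -1 (B(F, E) = 4 - 5 = -1)
h = -7373/70 (h = -1283/70 - 87 = -7373/70 ≈ -105.33)
(B(p(-5), -7) + h)² = (-1 - 7373/70)² = (-7443/70)² = 55398249/4900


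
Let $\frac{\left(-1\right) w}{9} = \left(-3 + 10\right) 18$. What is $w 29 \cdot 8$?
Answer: $-263088$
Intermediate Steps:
$w = -1134$ ($w = - 9 \left(-3 + 10\right) 18 = - 9 \cdot 7 \cdot 18 = \left(-9\right) 126 = -1134$)
$w 29 \cdot 8 = - 1134 \cdot 29 \cdot 8 = \left(-1134\right) 232 = -263088$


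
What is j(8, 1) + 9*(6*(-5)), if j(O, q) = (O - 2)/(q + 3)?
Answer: -537/2 ≈ -268.50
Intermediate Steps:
j(O, q) = (-2 + O)/(3 + q)
j(8, 1) + 9*(6*(-5)) = (-2 + 8)/(3 + 1) + 9*(6*(-5)) = 6/4 + 9*(-30) = (¼)*6 - 270 = 3/2 - 270 = -537/2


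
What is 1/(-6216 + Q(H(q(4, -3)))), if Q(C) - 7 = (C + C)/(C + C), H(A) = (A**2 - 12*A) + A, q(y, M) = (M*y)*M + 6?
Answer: -1/6208 ≈ -0.00016108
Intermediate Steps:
q(y, M) = 6 + y*M**2 (q(y, M) = y*M**2 + 6 = 6 + y*M**2)
H(A) = A**2 - 11*A
Q(C) = 8 (Q(C) = 7 + (C + C)/(C + C) = 7 + (2*C)/((2*C)) = 7 + (2*C)*(1/(2*C)) = 7 + 1 = 8)
1/(-6216 + Q(H(q(4, -3)))) = 1/(-6216 + 8) = 1/(-6208) = -1/6208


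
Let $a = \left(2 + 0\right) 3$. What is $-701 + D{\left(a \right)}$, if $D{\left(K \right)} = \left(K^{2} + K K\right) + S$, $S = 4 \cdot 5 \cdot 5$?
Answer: $-529$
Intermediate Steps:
$S = 100$ ($S = 20 \cdot 5 = 100$)
$a = 6$ ($a = 2 \cdot 3 = 6$)
$D{\left(K \right)} = 100 + 2 K^{2}$ ($D{\left(K \right)} = \left(K^{2} + K K\right) + 100 = \left(K^{2} + K^{2}\right) + 100 = 2 K^{2} + 100 = 100 + 2 K^{2}$)
$-701 + D{\left(a \right)} = -701 + \left(100 + 2 \cdot 6^{2}\right) = -701 + \left(100 + 2 \cdot 36\right) = -701 + \left(100 + 72\right) = -701 + 172 = -529$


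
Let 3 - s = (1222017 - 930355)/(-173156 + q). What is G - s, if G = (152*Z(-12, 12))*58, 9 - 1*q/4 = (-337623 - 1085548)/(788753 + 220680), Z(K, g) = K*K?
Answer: 110920819485241315/87373674138 ≈ 1.2695e+6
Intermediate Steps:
Z(K, g) = K²
q = 42032272/1009433 (q = 36 - 4*(-337623 - 1085548)/(788753 + 220680) = 36 - (-5692684)/1009433 = 36 - 4*(-1423171/1009433) = 36 + 5692684/1009433 = 42032272/1009433 ≈ 41.639)
G = 1269504 (G = (152*(-12)²)*58 = (152*144)*58 = 21888*58 = 1269504)
s = 409327646237/87373674138 (s = 3 - (1222017 - 930355)/(-173156 + 42032272/1009433) = 3 - 291662/(-174747348276/1009433) = 3 - 291662*(-1009433)/174747348276 = 3 - 1*(-147206623823/87373674138) = 3 + 147206623823/87373674138 = 409327646237/87373674138 ≈ 4.6848)
G - s = 1269504 - 1*409327646237/87373674138 = 1269504 - 409327646237/87373674138 = 110920819485241315/87373674138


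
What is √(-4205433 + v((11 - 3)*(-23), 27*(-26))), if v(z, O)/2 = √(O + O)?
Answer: √(-4205433 + 12*I*√39) ≈ 0.02 + 2050.7*I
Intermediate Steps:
v(z, O) = 2*√2*√O (v(z, O) = 2*√(O + O) = 2*√(2*O) = 2*(√2*√O) = 2*√2*√O)
√(-4205433 + v((11 - 3)*(-23), 27*(-26))) = √(-4205433 + 2*√2*√(27*(-26))) = √(-4205433 + 2*√2*√(-702)) = √(-4205433 + 2*√2*(3*I*√78)) = √(-4205433 + 12*I*√39)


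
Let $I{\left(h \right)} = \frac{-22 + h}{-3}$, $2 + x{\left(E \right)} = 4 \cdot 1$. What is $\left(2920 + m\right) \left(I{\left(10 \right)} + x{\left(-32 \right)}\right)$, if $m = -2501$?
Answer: $2514$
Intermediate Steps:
$x{\left(E \right)} = 2$ ($x{\left(E \right)} = -2 + 4 \cdot 1 = -2 + 4 = 2$)
$I{\left(h \right)} = \frac{22}{3} - \frac{h}{3}$ ($I{\left(h \right)} = \left(-22 + h\right) \left(- \frac{1}{3}\right) = \frac{22}{3} - \frac{h}{3}$)
$\left(2920 + m\right) \left(I{\left(10 \right)} + x{\left(-32 \right)}\right) = \left(2920 - 2501\right) \left(\left(\frac{22}{3} - \frac{10}{3}\right) + 2\right) = 419 \left(\left(\frac{22}{3} - \frac{10}{3}\right) + 2\right) = 419 \left(4 + 2\right) = 419 \cdot 6 = 2514$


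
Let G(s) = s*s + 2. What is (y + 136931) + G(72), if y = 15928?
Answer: 158045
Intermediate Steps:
G(s) = 2 + s² (G(s) = s² + 2 = 2 + s²)
(y + 136931) + G(72) = (15928 + 136931) + (2 + 72²) = 152859 + (2 + 5184) = 152859 + 5186 = 158045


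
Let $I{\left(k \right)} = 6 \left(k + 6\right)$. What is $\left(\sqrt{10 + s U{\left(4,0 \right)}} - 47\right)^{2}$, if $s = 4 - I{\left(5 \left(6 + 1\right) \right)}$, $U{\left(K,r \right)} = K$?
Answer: $\left(47 - i \sqrt{958}\right)^{2} \approx 1251.0 - 2909.4 i$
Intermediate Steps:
$I{\left(k \right)} = 36 + 6 k$ ($I{\left(k \right)} = 6 \left(6 + k\right) = 36 + 6 k$)
$s = -242$ ($s = 4 - \left(36 + 6 \cdot 5 \left(6 + 1\right)\right) = 4 - \left(36 + 6 \cdot 5 \cdot 7\right) = 4 - \left(36 + 6 \cdot 35\right) = 4 - \left(36 + 210\right) = 4 - 246 = -242$)
$\left(\sqrt{10 + s U{\left(4,0 \right)}} - 47\right)^{2} = \left(\sqrt{10 - 968} - 47\right)^{2} = \left(\sqrt{-958} - 47\right)^{2} = \left(i \sqrt{958} - 47\right)^{2} = \left(-47 + i \sqrt{958}\right)^{2}$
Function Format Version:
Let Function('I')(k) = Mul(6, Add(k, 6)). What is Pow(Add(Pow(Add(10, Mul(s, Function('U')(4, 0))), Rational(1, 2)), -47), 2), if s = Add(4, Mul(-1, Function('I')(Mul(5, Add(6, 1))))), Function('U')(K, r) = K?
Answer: Pow(Add(47, Mul(-1, I, Pow(958, Rational(1, 2)))), 2) ≈ Add(1251.0, Mul(-2909.4, I))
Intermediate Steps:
Function('I')(k) = Add(36, Mul(6, k)) (Function('I')(k) = Mul(6, Add(6, k)) = Add(36, Mul(6, k)))
s = -242 (s = Add(4, Mul(-1, Add(36, Mul(6, Mul(5, Add(6, 1)))))) = Add(4, Mul(-1, Add(36, Mul(6, Mul(5, 7))))) = Add(4, Mul(-1, Add(36, Mul(6, 35)))) = Add(4, Mul(-1, Add(36, 210))) = Add(4, Mul(-1, 246)) = Add(4, -246) = -242)
Pow(Add(Pow(Add(10, Mul(s, Function('U')(4, 0))), Rational(1, 2)), -47), 2) = Pow(Add(Pow(Add(10, Mul(-242, 4)), Rational(1, 2)), -47), 2) = Pow(Add(Pow(Add(10, -968), Rational(1, 2)), -47), 2) = Pow(Add(Pow(-958, Rational(1, 2)), -47), 2) = Pow(Add(Mul(I, Pow(958, Rational(1, 2))), -47), 2) = Pow(Add(-47, Mul(I, Pow(958, Rational(1, 2)))), 2)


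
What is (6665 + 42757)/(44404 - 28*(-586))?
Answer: 24711/30406 ≈ 0.81270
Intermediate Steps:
(6665 + 42757)/(44404 - 28*(-586)) = 49422/(44404 + 16408) = 49422/60812 = 49422*(1/60812) = 24711/30406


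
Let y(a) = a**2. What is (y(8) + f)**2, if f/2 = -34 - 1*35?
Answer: 5476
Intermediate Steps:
f = -138 (f = 2*(-34 - 1*35) = 2*(-34 - 35) = 2*(-69) = -138)
(y(8) + f)**2 = (8**2 - 138)**2 = (64 - 138)**2 = (-74)**2 = 5476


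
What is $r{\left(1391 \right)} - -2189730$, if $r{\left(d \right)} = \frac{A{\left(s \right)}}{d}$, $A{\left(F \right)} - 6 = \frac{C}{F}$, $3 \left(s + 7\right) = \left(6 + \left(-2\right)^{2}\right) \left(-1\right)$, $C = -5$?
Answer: $\frac{94423347531}{43121} \approx 2.1897 \cdot 10^{6}$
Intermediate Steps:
$s = - \frac{31}{3}$ ($s = -7 + \frac{\left(6 + \left(-2\right)^{2}\right) \left(-1\right)}{3} = -7 + \frac{\left(6 + 4\right) \left(-1\right)}{3} = -7 + \frac{10 \left(-1\right)}{3} = -7 + \frac{1}{3} \left(-10\right) = -7 - \frac{10}{3} = - \frac{31}{3} \approx -10.333$)
$A{\left(F \right)} = 6 - \frac{5}{F}$
$r{\left(d \right)} = \frac{201}{31 d}$ ($r{\left(d \right)} = \frac{6 - \frac{5}{- \frac{31}{3}}}{d} = \frac{6 - - \frac{15}{31}}{d} = \frac{6 + \frac{15}{31}}{d} = \frac{201}{31 d}$)
$r{\left(1391 \right)} - -2189730 = \frac{201}{31 \cdot 1391} - -2189730 = \frac{201}{31} \cdot \frac{1}{1391} + 2189730 = \frac{201}{43121} + 2189730 = \frac{94423347531}{43121}$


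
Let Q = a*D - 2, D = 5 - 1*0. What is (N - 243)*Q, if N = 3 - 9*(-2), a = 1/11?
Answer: 3774/11 ≈ 343.09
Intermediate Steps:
a = 1/11 ≈ 0.090909
D = 5 (D = 5 + 0 = 5)
Q = -17/11 (Q = (1/11)*5 - 2 = 5/11 - 2 = -17/11 ≈ -1.5455)
N = 21 (N = 3 + 18 = 21)
(N - 243)*Q = (21 - 243)*(-17/11) = -222*(-17/11) = 3774/11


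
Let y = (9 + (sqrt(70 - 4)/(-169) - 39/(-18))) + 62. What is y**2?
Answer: 5504306857/1028196 - 439*sqrt(66)/507 ≈ 5346.3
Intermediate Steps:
y = 439/6 - sqrt(66)/169 (y = (9 + (sqrt(66)*(-1/169) - 39*(-1/18))) + 62 = (9 + (-sqrt(66)/169 + 13/6)) + 62 = (9 + (13/6 - sqrt(66)/169)) + 62 = (67/6 - sqrt(66)/169) + 62 = 439/6 - sqrt(66)/169 ≈ 73.119)
y**2 = (439/6 - sqrt(66)/169)**2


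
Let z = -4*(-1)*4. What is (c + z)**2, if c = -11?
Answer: 25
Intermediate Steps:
z = 16 (z = 4*4 = 16)
(c + z)**2 = (-11 + 16)**2 = 5**2 = 25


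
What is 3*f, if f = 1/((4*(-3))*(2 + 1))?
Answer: -1/12 ≈ -0.083333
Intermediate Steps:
f = -1/36 (f = 1/(-12*3) = 1/(-36) = -1/36 ≈ -0.027778)
3*f = 3*(-1/36) = -1/12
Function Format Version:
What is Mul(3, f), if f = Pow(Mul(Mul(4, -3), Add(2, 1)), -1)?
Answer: Rational(-1, 12) ≈ -0.083333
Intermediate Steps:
f = Rational(-1, 36) (f = Pow(Mul(-12, 3), -1) = Pow(-36, -1) = Rational(-1, 36) ≈ -0.027778)
Mul(3, f) = Mul(3, Rational(-1, 36)) = Rational(-1, 12)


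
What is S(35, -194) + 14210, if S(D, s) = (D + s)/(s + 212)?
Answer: 85207/6 ≈ 14201.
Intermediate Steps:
S(D, s) = (D + s)/(212 + s)
S(35, -194) + 14210 = (35 - 194)/(212 - 194) + 14210 = -159/18 + 14210 = (1/18)*(-159) + 14210 = -53/6 + 14210 = 85207/6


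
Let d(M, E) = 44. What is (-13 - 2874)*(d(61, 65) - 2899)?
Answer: 8242385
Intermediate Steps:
(-13 - 2874)*(d(61, 65) - 2899) = (-13 - 2874)*(44 - 2899) = -2887*(-2855) = 8242385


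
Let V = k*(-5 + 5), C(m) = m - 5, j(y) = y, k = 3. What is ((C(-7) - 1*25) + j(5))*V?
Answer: 0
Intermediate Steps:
C(m) = -5 + m
V = 0 (V = 3*(-5 + 5) = 3*0 = 0)
((C(-7) - 1*25) + j(5))*V = (((-5 - 7) - 1*25) + 5)*0 = ((-12 - 25) + 5)*0 = (-37 + 5)*0 = -32*0 = 0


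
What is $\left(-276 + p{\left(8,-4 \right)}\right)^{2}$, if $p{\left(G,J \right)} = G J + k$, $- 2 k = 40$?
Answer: $107584$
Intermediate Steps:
$k = -20$ ($k = \left(- \frac{1}{2}\right) 40 = -20$)
$p{\left(G,J \right)} = -20 + G J$ ($p{\left(G,J \right)} = G J - 20 = -20 + G J$)
$\left(-276 + p{\left(8,-4 \right)}\right)^{2} = \left(-276 + \left(-20 + 8 \left(-4\right)\right)\right)^{2} = \left(-276 - 52\right)^{2} = \left(-328\right)^{2} = 107584$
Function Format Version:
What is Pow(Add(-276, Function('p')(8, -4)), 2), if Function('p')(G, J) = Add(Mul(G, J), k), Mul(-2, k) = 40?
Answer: 107584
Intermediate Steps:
k = -20 (k = Mul(Rational(-1, 2), 40) = -20)
Function('p')(G, J) = Add(-20, Mul(G, J)) (Function('p')(G, J) = Add(Mul(G, J), -20) = Add(-20, Mul(G, J)))
Pow(Add(-276, Function('p')(8, -4)), 2) = Pow(Add(-276, Add(-20, Mul(8, -4))), 2) = Pow(Add(-276, Add(-20, -32)), 2) = Pow(Add(-276, -52), 2) = Pow(-328, 2) = 107584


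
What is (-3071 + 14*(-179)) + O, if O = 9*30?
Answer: -5307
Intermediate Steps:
O = 270
(-3071 + 14*(-179)) + O = (-3071 + 14*(-179)) + 270 = (-3071 - 2506) + 270 = -5577 + 270 = -5307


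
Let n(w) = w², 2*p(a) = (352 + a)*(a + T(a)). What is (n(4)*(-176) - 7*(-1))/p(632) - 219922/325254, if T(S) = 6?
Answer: -11657712433/17015988264 ≈ -0.68510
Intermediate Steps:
p(a) = (6 + a)*(352 + a)/2 (p(a) = ((352 + a)*(a + 6))/2 = ((352 + a)*(6 + a))/2 = ((6 + a)*(352 + a))/2 = (6 + a)*(352 + a)/2)
(n(4)*(-176) - 7*(-1))/p(632) - 219922/325254 = (4²*(-176) - 7*(-1))/(1056 + (½)*632² + 179*632) - 219922/325254 = (16*(-176) + 7)/(1056 + (½)*399424 + 113128) - 219922*1/325254 = (-2816 + 7)/(1056 + 199712 + 113128) - 109961/162627 = -2809/313896 - 109961/162627 = -11657712433/17015988264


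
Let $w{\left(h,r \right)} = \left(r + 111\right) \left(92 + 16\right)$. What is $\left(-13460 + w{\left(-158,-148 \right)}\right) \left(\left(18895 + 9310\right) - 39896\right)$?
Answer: $204078096$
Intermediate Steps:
$w{\left(h,r \right)} = 11988 + 108 r$ ($w{\left(h,r \right)} = \left(111 + r\right) 108 = 11988 + 108 r$)
$\left(-13460 + w{\left(-158,-148 \right)}\right) \left(\left(18895 + 9310\right) - 39896\right) = \left(-13460 + \left(11988 + 108 \left(-148\right)\right)\right) \left(\left(18895 + 9310\right) - 39896\right) = \left(-13460 + \left(11988 - 15984\right)\right) \left(28205 - 39896\right) = \left(-13460 - 3996\right) \left(-11691\right) = \left(-17456\right) \left(-11691\right) = 204078096$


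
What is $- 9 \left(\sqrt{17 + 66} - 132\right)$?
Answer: $1188 - 9 \sqrt{83} \approx 1106.0$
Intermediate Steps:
$- 9 \left(\sqrt{17 + 66} - 132\right) = - 9 \left(\sqrt{83} - 132\right) = - 9 \left(-132 + \sqrt{83}\right) = 1188 - 9 \sqrt{83}$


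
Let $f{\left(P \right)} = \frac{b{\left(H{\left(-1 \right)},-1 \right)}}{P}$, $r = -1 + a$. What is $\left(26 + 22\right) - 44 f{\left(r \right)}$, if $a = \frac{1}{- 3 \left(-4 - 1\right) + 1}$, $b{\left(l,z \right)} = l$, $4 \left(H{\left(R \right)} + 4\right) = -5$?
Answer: $- \frac{992}{5} \approx -198.4$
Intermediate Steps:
$H{\left(R \right)} = - \frac{21}{4}$ ($H{\left(R \right)} = -4 + \frac{1}{4} \left(-5\right) = -4 - \frac{5}{4} = - \frac{21}{4}$)
$a = \frac{1}{16}$ ($a = \frac{1}{\left(-3\right) \left(-5\right) + 1} = \frac{1}{15 + 1} = \frac{1}{16} \approx 0.0625$)
$r = - \frac{15}{16}$ ($r = -1 + \frac{1}{16} = - \frac{15}{16} \approx -0.9375$)
$f{\left(P \right)} = - \frac{21}{4 P}$
$\left(26 + 22\right) - 44 f{\left(r \right)} = \left(26 + 22\right) - 44 \left(- \frac{21}{4 \left(- \frac{15}{16}\right)}\right) = 48 - 44 \left(\left(- \frac{21}{4}\right) \left(- \frac{16}{15}\right)\right) = 48 - \frac{1232}{5} = - \frac{992}{5}$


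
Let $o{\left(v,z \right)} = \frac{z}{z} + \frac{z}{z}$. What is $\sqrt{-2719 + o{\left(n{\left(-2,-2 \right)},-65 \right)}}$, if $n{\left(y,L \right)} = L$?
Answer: $i \sqrt{2717} \approx 52.125 i$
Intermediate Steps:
$o{\left(v,z \right)} = 2$ ($o{\left(v,z \right)} = 1 + 1 = 2$)
$\sqrt{-2719 + o{\left(n{\left(-2,-2 \right)},-65 \right)}} = \sqrt{-2719 + 2} = \sqrt{-2717} = i \sqrt{2717}$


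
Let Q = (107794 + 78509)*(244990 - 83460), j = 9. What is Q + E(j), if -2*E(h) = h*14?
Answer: 30093523527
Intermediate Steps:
E(h) = -7*h (E(h) = -h*14/2 = -7*h)
Q = 30093523590 (Q = 186303*161530 = 30093523590)
Q + E(j) = 30093523590 - 7*9 = 30093523590 - 63 = 30093523527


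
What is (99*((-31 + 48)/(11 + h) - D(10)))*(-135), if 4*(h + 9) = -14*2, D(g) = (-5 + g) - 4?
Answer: 58806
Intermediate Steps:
D(g) = -9 + g
h = -16 (h = -9 + (-14*2)/4 = -9 + (-2*14)/4 = -9 + (1/4)*(-28) = -9 - 7 = -16)
(99*((-31 + 48)/(11 + h) - D(10)))*(-135) = (99*((-31 + 48)/(11 - 16) - (-9 + 10)))*(-135) = (99*(17/(-5) - 1*1))*(-135) = (99*(17*(-1/5) - 1))*(-135) = (99*(-17/5 - 1))*(-135) = (99*(-22/5))*(-135) = -2178/5*(-135) = 58806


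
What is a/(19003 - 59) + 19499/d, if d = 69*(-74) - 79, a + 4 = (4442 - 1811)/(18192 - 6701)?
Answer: -249698489653/66394078720 ≈ -3.7609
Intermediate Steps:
a = -43333/11491 (a = -4 + (4442 - 1811)/(18192 - 6701) = -4 + 2631/11491 = -43333/11491 ≈ -3.7710)
d = -5185 (d = -5106 - 79 = -5185)
a/(19003 - 59) + 19499/d = -43333/(11491*(19003 - 59)) + 19499/(-5185) = -43333/11491/18944 + 19499*(-1/5185) = -43333/11491*1/18944 - 1147/305 = -43333/217685504 - 1147/305 = -249698489653/66394078720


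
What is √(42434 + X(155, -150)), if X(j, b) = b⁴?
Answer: √506292434 ≈ 22501.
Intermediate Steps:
√(42434 + X(155, -150)) = √(42434 + (-150)⁴) = √(42434 + 506250000) = √506292434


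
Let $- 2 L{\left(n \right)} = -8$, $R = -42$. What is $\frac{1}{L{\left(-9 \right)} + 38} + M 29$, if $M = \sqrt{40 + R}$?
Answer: $\frac{1}{42} + 29 i \sqrt{2} \approx 0.02381 + 41.012 i$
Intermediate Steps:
$L{\left(n \right)} = 4$ ($L{\left(n \right)} = \left(- \frac{1}{2}\right) \left(-8\right) = 4$)
$M = i \sqrt{2}$ ($M = \sqrt{40 - 42} = \sqrt{-2} = i \sqrt{2} \approx 1.4142 i$)
$\frac{1}{L{\left(-9 \right)} + 38} + M 29 = \frac{1}{4 + 38} + i \sqrt{2} \cdot 29 = \frac{1}{42} + 29 i \sqrt{2}$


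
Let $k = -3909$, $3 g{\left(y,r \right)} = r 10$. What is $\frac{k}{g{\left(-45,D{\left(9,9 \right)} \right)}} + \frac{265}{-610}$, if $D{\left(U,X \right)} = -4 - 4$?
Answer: $\frac{713227}{4880} \approx 146.15$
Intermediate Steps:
$D{\left(U,X \right)} = -8$ ($D{\left(U,X \right)} = -4 - 4 = -8$)
$g{\left(y,r \right)} = \frac{10 r}{3}$ ($g{\left(y,r \right)} = \frac{r 10}{3} = \frac{10 r}{3}$)
$\frac{k}{g{\left(-45,D{\left(9,9 \right)} \right)}} + \frac{265}{-610} = - \frac{3909}{\frac{10}{3} \left(-8\right)} + \frac{265}{-610} = - \frac{3909}{- \frac{80}{3}} + 265 \left(- \frac{1}{610}\right) = \left(-3909\right) \left(- \frac{3}{80}\right) - \frac{53}{122} = \frac{11727}{80} - \frac{53}{122} = \frac{713227}{4880}$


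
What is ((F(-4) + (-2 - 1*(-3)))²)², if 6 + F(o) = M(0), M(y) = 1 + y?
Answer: 256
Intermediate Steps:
F(o) = -5 (F(o) = -6 + (1 + 0) = -6 + 1 = -5)
((F(-4) + (-2 - 1*(-3)))²)² = ((-5 + (-2 - 1*(-3)))²)² = ((-5 + (-2 + 3))²)² = ((-5 + 1)²)² = ((-4)²)² = 16² = 256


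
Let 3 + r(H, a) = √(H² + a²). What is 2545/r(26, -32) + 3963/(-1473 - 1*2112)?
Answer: 6890014/2020745 + 25450*√17/1691 ≈ 65.464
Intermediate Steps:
r(H, a) = -3 + √(H² + a²)
2545/r(26, -32) + 3963/(-1473 - 1*2112) = 2545/(-3 + √(26² + (-32)²)) + 3963/(-1473 - 1*2112) = 2545/(-3 + √(676 + 1024)) + 3963/(-1473 - 2112) = 2545/(-3 + √1700) + 3963/(-3585) = 2545/(-3 + 10*√17) + 3963*(-1/3585) = 2545/(-3 + 10*√17) - 1321/1195 = -1321/1195 + 2545/(-3 + 10*√17)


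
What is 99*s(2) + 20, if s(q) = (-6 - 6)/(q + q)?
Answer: -277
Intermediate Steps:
s(q) = -6/q (s(q) = -12*1/(2*q) = -6/q)
99*s(2) + 20 = 99*(-6/2) + 20 = 99*(-6*½) + 20 = 99*(-3) + 20 = -297 + 20 = -277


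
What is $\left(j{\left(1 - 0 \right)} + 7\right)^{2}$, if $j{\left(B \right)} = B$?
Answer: $64$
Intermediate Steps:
$\left(j{\left(1 - 0 \right)} + 7\right)^{2} = \left(\left(1 - 0\right) + 7\right)^{2} = \left(\left(1 + 0\right) + 7\right)^{2} = \left(1 + 7\right)^{2} = 8^{2} = 64$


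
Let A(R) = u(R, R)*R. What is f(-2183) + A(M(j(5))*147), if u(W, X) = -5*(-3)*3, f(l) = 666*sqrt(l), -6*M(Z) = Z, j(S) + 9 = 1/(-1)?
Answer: 11025 + 666*I*sqrt(2183) ≈ 11025.0 + 31117.0*I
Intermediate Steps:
j(S) = -10 (j(S) = -9 + 1/(-1) = -9 - 1 = -10)
M(Z) = -Z/6
u(W, X) = 45 (u(W, X) = 15*3 = 45)
A(R) = 45*R
f(-2183) + A(M(j(5))*147) = 666*sqrt(-2183) + 45*(-1/6*(-10)*147) = 666*(I*sqrt(2183)) + 45*((5/3)*147) = 666*I*sqrt(2183) + 45*245 = 666*I*sqrt(2183) + 11025 = 11025 + 666*I*sqrt(2183)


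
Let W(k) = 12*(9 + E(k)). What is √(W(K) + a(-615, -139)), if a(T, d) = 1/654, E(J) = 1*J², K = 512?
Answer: √1345524391230/654 ≈ 1773.7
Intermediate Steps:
E(J) = J²
a(T, d) = 1/654
W(k) = 108 + 12*k² (W(k) = 12*(9 + k²) = 108 + 12*k²)
√(W(K) + a(-615, -139)) = √((108 + 12*512²) + 1/654) = √((108 + 12*262144) + 1/654) = √((108 + 3145728) + 1/654) = √(3145836 + 1/654) = √(2057376745/654) = √1345524391230/654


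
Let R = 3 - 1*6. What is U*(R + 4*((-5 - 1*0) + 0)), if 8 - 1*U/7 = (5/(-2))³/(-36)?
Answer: -350819/288 ≈ -1218.1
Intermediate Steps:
U = 15253/288 (U = 56 - 7*(5/(-2))³/(-36) = 56 - 7*(5*(-½))³*(-1)/36 = 56 - 7*(-5/2)³*(-1)/36 = 56 - (-875)*(-1)/(8*36) = 56 - 7*125/288 = 56 - 875/288 = 15253/288 ≈ 52.962)
R = -3 (R = 3 - 6 = -3)
U*(R + 4*((-5 - 1*0) + 0)) = 15253*(-3 + 4*((-5 - 1*0) + 0))/288 = 15253*(-3 + 4*((-5 + 0) + 0))/288 = 15253*(-3 + 4*(-5 + 0))/288 = 15253*(-3 + 4*(-5))/288 = 15253*(-3 - 20)/288 = (15253/288)*(-23) = -350819/288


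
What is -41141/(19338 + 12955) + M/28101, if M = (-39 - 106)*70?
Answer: -51168179/31291917 ≈ -1.6352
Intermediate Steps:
M = -10150 (M = -145*70 = -10150)
-41141/(19338 + 12955) + M/28101 = -41141/(19338 + 12955) - 10150/28101 = -41141/32293 - 10150*1/28101 = -41141*1/32293 - 350/969 = -41141/32293 - 350/969 = -51168179/31291917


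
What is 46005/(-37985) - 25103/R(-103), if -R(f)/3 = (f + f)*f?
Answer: -394972963/483579438 ≈ -0.81677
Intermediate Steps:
R(f) = -6*f² (R(f) = -3*(f + f)*f = -3*2*f*f = -6*f²)
46005/(-37985) - 25103/R(-103) = 46005/(-37985) - 25103/((-6*(-103)²)) = 46005*(-1/37985) - 25103/((-6*10609)) = -9201/7597 - 25103/(-63654) = -9201/7597 - 25103*(-1/63654) = -9201/7597 + 25103/63654 = -394972963/483579438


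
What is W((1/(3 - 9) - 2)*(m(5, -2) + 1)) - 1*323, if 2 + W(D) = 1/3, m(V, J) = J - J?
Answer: -974/3 ≈ -324.67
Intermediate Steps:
m(V, J) = 0
W(D) = -5/3 (W(D) = -2 + 1/3 = -2 + ⅓ = -5/3)
W((1/(3 - 9) - 2)*(m(5, -2) + 1)) - 1*323 = -5/3 - 1*323 = -5/3 - 323 = -974/3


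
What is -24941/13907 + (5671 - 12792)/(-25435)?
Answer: -535342588/353724545 ≈ -1.5134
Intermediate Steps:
-24941/13907 + (5671 - 12792)/(-25435) = -24941*1/13907 - 7121*(-1/25435) = -24941/13907 + 7121/25435 = -535342588/353724545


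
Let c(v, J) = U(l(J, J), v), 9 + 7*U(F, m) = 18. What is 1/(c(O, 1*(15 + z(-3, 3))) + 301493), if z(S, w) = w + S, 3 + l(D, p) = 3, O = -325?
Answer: 7/2110460 ≈ 3.3168e-6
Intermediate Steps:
l(D, p) = 0 (l(D, p) = -3 + 3 = 0)
z(S, w) = S + w
U(F, m) = 9/7 (U(F, m) = -9/7 + (1/7)*18 = -9/7 + 18/7 = 9/7)
c(v, J) = 9/7
1/(c(O, 1*(15 + z(-3, 3))) + 301493) = 1/(9/7 + 301493) = 1/(2110460/7) = 7/2110460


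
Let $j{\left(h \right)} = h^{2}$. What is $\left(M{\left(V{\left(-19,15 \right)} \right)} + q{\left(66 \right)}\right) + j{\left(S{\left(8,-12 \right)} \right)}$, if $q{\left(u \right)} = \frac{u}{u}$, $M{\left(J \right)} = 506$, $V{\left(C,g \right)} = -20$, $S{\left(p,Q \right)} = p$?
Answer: $571$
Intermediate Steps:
$q{\left(u \right)} = 1$
$\left(M{\left(V{\left(-19,15 \right)} \right)} + q{\left(66 \right)}\right) + j{\left(S{\left(8,-12 \right)} \right)} = \left(506 + 1\right) + 8^{2} = 507 + 64 = 571$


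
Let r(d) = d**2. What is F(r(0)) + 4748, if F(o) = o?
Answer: 4748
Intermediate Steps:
F(r(0)) + 4748 = 0**2 + 4748 = 0 + 4748 = 4748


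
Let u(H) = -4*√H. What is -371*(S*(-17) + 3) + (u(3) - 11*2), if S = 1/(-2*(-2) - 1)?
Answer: 2902/3 - 4*√3 ≈ 960.41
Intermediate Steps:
S = ⅓ (S = 1/(4 - 1) = 1/3 = ⅓ ≈ 0.33333)
-371*(S*(-17) + 3) + (u(3) - 11*2) = -371*((⅓)*(-17) + 3) + (-4*√3 - 11*2) = -371*(-17/3 + 3) + (-4*√3 - 22) = -371*(-8/3) + (-22 - 4*√3) = 2968/3 + (-22 - 4*√3) = 2902/3 - 4*√3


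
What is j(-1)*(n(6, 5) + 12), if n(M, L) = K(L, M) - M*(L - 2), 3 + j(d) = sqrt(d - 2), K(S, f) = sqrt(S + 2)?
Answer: (3 - I*sqrt(3))*(6 - sqrt(7)) ≈ 10.063 - 5.8097*I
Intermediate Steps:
K(S, f) = sqrt(2 + S)
j(d) = -3 + sqrt(-2 + d) (j(d) = -3 + sqrt(d - 2) = -3 + sqrt(-2 + d))
n(M, L) = sqrt(2 + L) - M*(-2 + L) (n(M, L) = sqrt(2 + L) - M*(L - 2) = sqrt(2 + L) - M*(-2 + L))
j(-1)*(n(6, 5) + 12) = (-3 + sqrt(-2 - 1))*((sqrt(2 + 5) + 2*6 - 1*5*6) + 12) = (-3 + sqrt(-3))*((sqrt(7) + 12 - 30) + 12) = (-3 + I*sqrt(3))*((-18 + sqrt(7)) + 12) = (-3 + I*sqrt(3))*(-6 + sqrt(7)) = (-6 + sqrt(7))*(-3 + I*sqrt(3))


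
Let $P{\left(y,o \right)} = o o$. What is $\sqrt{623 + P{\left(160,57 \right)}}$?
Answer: $44 \sqrt{2} \approx 62.225$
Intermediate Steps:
$P{\left(y,o \right)} = o^{2}$
$\sqrt{623 + P{\left(160,57 \right)}} = \sqrt{623 + 57^{2}} = \sqrt{623 + 3249} = \sqrt{3872} = 44 \sqrt{2}$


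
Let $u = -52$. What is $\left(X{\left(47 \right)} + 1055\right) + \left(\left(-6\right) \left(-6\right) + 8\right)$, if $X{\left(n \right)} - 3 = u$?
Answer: $1050$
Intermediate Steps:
$X{\left(n \right)} = -49$ ($X{\left(n \right)} = 3 - 52 = -49$)
$\left(X{\left(47 \right)} + 1055\right) + \left(\left(-6\right) \left(-6\right) + 8\right) = \left(-49 + 1055\right) + \left(\left(-6\right) \left(-6\right) + 8\right) = 1006 + \left(36 + 8\right) = 1006 + 44 = 1050$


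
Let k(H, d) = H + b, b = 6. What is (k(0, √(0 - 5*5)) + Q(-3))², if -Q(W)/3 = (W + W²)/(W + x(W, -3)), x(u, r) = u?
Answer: 81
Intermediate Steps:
Q(W) = -3*(W + W²)/(2*W) (Q(W) = -3*(W + W²)/(W + W) = -3*(W + W²)/(2*W))
k(H, d) = 6 + H (k(H, d) = H + 6 = 6 + H)
(k(0, √(0 - 5*5)) + Q(-3))² = ((6 + 0) + (-3/2 - 3/2*(-3)))² = (6 + (-3/2 + 9/2))² = (6 + 3)² = 9² = 81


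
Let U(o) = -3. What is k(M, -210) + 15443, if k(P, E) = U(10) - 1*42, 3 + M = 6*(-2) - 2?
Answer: 15398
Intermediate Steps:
M = -17 (M = -3 + (6*(-2) - 2) = -3 + (-12 - 2) = -3 - 14 = -17)
k(P, E) = -45 (k(P, E) = -3 - 1*42 = -3 - 42 = -45)
k(M, -210) + 15443 = -45 + 15443 = 15398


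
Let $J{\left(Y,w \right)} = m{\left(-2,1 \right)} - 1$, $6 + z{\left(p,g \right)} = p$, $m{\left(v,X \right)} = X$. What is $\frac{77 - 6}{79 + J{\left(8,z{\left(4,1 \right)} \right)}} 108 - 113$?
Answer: $- \frac{1259}{79} \approx -15.937$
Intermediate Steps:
$z{\left(p,g \right)} = -6 + p$
$J{\left(Y,w \right)} = 0$ ($J{\left(Y,w \right)} = 1 - 1 = 0$)
$\frac{77 - 6}{79 + J{\left(8,z{\left(4,1 \right)} \right)}} 108 - 113 = \frac{77 - 6}{79 + 0} \cdot 108 - 113 = \frac{71}{79} \cdot 108 - 113 = \frac{7668}{79} - 113 = - \frac{1259}{79}$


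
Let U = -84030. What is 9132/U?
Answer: -1522/14005 ≈ -0.10868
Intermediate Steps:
9132/U = 9132/(-84030) = 9132*(-1/84030) = -1522/14005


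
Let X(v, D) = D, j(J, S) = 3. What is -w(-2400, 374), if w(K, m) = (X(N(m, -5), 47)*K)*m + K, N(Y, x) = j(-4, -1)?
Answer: 42189600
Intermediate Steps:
N(Y, x) = 3
w(K, m) = K + 47*K*m (w(K, m) = (47*K)*m + K = 47*K*m + K = K + 47*K*m)
-w(-2400, 374) = -(-2400)*(1 + 47*374) = -(-2400)*(1 + 17578) = -(-2400)*17579 = -1*(-42189600) = 42189600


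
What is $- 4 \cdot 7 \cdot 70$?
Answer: $-1960$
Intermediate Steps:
$- 4 \cdot 7 \cdot 70 = \left(-4\right) 490 = -1960$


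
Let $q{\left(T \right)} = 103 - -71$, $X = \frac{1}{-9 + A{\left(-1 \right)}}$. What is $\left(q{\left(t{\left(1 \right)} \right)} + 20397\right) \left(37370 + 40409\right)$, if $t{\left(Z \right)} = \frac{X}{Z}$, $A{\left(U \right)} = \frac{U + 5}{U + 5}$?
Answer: $1599991809$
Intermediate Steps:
$A{\left(U \right)} = 1$ ($A{\left(U \right)} = \frac{5 + U}{5 + U} = 1$)
$X = - \frac{1}{8}$ ($X = \frac{1}{-9 + 1} = \frac{1}{-8} = - \frac{1}{8} \approx -0.125$)
$t{\left(Z \right)} = - \frac{1}{8 Z}$
$q{\left(T \right)} = 174$ ($q{\left(T \right)} = 103 + 71 = 174$)
$\left(q{\left(t{\left(1 \right)} \right)} + 20397\right) \left(37370 + 40409\right) = \left(174 + 20397\right) \left(37370 + 40409\right) = 20571 \cdot 77779 = 1599991809$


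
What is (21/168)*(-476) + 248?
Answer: 377/2 ≈ 188.50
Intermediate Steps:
(21/168)*(-476) + 248 = (21*(1/168))*(-476) + 248 = (1/8)*(-476) + 248 = -119/2 + 248 = 377/2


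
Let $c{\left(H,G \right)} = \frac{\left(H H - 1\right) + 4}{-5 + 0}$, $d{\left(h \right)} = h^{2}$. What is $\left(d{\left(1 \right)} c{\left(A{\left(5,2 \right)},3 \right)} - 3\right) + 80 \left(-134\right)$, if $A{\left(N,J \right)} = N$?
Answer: $- \frac{53643}{5} \approx -10729.0$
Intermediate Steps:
$c{\left(H,G \right)} = - \frac{3}{5} - \frac{H^{2}}{5}$ ($c{\left(H,G \right)} = \frac{\left(H^{2} - 1\right) + 4}{-5} = \left(\left(-1 + H^{2}\right) + 4\right) \left(- \frac{1}{5}\right) = \left(3 + H^{2}\right) \left(- \frac{1}{5}\right) = - \frac{3}{5} - \frac{H^{2}}{5}$)
$\left(d{\left(1 \right)} c{\left(A{\left(5,2 \right)},3 \right)} - 3\right) + 80 \left(-134\right) = \left(1^{2} \left(- \frac{3}{5} - \frac{5^{2}}{5}\right) - 3\right) + 80 \left(-134\right) = \left(1 \left(- \frac{3}{5} - 5\right) - 3\right) - 10720 = \left(1 \left(- \frac{28}{5}\right) - 3\right) - 10720 = \left(- \frac{28}{5} - 3\right) - 10720 = - \frac{43}{5} - 10720 = - \frac{53643}{5}$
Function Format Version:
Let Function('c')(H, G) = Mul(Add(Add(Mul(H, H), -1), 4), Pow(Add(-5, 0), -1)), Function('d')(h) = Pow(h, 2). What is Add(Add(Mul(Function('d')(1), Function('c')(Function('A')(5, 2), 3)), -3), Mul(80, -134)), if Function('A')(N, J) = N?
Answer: Rational(-53643, 5) ≈ -10729.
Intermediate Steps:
Function('c')(H, G) = Add(Rational(-3, 5), Mul(Rational(-1, 5), Pow(H, 2))) (Function('c')(H, G) = Mul(Add(Add(Pow(H, 2), -1), 4), Pow(-5, -1)) = Mul(Add(Add(-1, Pow(H, 2)), 4), Rational(-1, 5)) = Mul(Add(3, Pow(H, 2)), Rational(-1, 5)) = Add(Rational(-3, 5), Mul(Rational(-1, 5), Pow(H, 2))))
Add(Add(Mul(Function('d')(1), Function('c')(Function('A')(5, 2), 3)), -3), Mul(80, -134)) = Add(Add(Mul(Pow(1, 2), Add(Rational(-3, 5), Mul(Rational(-1, 5), Pow(5, 2)))), -3), Mul(80, -134)) = Add(Add(Mul(1, Add(Rational(-3, 5), Mul(Rational(-1, 5), 25))), -3), -10720) = Add(Add(Mul(1, Add(Rational(-3, 5), -5)), -3), -10720) = Add(Add(Mul(1, Rational(-28, 5)), -3), -10720) = Add(Add(Rational(-28, 5), -3), -10720) = Add(Rational(-43, 5), -10720) = Rational(-53643, 5)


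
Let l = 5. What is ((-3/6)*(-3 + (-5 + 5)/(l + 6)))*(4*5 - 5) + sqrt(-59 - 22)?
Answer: 45/2 + 9*I ≈ 22.5 + 9.0*I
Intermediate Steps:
((-3/6)*(-3 + (-5 + 5)/(l + 6)))*(4*5 - 5) + sqrt(-59 - 22) = ((-3/6)*(-3 + (-5 + 5)/(5 + 6)))*(4*5 - 5) + sqrt(-59 - 22) = ((-3*1/6)*(-3 + 0/11))*(20 - 5) + sqrt(-81) = -(-3 + 0*(1/11))/2*15 + 9*I = -(-3 + 0)/2*15 + 9*I = -1/2*(-3)*15 + 9*I = (3/2)*15 + 9*I = 45/2 + 9*I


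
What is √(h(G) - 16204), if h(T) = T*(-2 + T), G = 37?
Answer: I*√14909 ≈ 122.1*I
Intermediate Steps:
√(h(G) - 16204) = √(37*(-2 + 37) - 16204) = √(37*35 - 16204) = √(1295 - 16204) = √(-14909) = I*√14909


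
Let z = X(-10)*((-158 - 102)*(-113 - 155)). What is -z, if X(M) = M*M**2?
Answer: 69680000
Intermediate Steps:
X(M) = M**3
z = -69680000 (z = (-10)**3*((-158 - 102)*(-113 - 155)) = -(-260000)*(-268) = -1000*69680 = -69680000)
-z = -1*(-69680000) = 69680000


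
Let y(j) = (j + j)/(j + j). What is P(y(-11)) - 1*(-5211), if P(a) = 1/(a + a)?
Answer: 10423/2 ≈ 5211.5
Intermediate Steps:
y(j) = 1 (y(j) = (2*j)/((2*j)) = (2*j)*(1/(2*j)) = 1)
P(a) = 1/(2*a)
P(y(-11)) - 1*(-5211) = (½)/1 - 1*(-5211) = (½)*1 + 5211 = ½ + 5211 = 10423/2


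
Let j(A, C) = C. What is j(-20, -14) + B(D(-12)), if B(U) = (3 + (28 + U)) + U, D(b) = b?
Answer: -7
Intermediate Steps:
B(U) = 31 + 2*U (B(U) = (31 + U) + U = 31 + 2*U)
j(-20, -14) + B(D(-12)) = -14 + (31 + 2*(-12)) = -14 + (31 - 24) = -14 + 7 = -7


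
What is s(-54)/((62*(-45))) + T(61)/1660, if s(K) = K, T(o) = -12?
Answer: 156/12865 ≈ 0.012126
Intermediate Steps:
s(-54)/((62*(-45))) + T(61)/1660 = -54/(62*(-45)) - 12/1660 = -54/(-2790) - 12*1/1660 = -54*(-1/2790) - 3/415 = 3/155 - 3/415 = 156/12865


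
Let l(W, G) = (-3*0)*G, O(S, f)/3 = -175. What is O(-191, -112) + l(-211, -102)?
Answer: -525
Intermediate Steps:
O(S, f) = -525 (O(S, f) = 3*(-175) = -525)
l(W, G) = 0 (l(W, G) = 0*G = 0)
O(-191, -112) + l(-211, -102) = -525 + 0 = -525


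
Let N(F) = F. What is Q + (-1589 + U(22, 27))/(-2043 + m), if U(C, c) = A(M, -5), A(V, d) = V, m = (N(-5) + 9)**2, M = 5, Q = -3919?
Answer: -7942229/2027 ≈ -3918.2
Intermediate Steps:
m = 16 (m = (-5 + 9)**2 = 4**2 = 16)
U(C, c) = 5
Q + (-1589 + U(22, 27))/(-2043 + m) = -3919 + (-1589 + 5)/(-2043 + 16) = -3919 - 1584/(-2027) = -3919 - 1584*(-1/2027) = -3919 + 1584/2027 = -7942229/2027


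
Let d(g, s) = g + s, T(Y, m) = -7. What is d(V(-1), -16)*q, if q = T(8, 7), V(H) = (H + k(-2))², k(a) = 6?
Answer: -63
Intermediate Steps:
V(H) = (6 + H)² (V(H) = (H + 6)² = (6 + H)²)
q = -7
d(V(-1), -16)*q = ((6 - 1)² - 16)*(-7) = (5² - 16)*(-7) = (25 - 16)*(-7) = 9*(-7) = -63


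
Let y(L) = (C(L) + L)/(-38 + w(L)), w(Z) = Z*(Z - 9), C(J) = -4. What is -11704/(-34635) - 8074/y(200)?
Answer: -2667933372599/1697115 ≈ -1.5720e+6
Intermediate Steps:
w(Z) = Z*(-9 + Z)
y(L) = (-4 + L)/(-38 + L*(-9 + L))
-11704/(-34635) - 8074/y(200) = -11704/(-34635) - 8074*(-38 + 200*(-9 + 200))/(-4 + 200) = -11704*(-1/34635) - 8074/(196/(-38 + 200*191)) = 11704/34635 - 8074/(196/(-38 + 38200)) = 11704/34635 - 8074/(196/38162) = 11704/34635 - 8074/((1/38162)*196) = 11704/34635 - 8074/98/19081 = 11704/34635 - 8074*19081/98 = 11704/34635 - 77029997/49 = -2667933372599/1697115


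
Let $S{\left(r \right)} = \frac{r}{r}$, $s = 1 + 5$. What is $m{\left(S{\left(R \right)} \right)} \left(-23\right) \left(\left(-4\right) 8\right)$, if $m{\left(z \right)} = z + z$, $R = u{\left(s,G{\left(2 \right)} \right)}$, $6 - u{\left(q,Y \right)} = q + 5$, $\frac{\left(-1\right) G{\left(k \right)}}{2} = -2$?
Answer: $1472$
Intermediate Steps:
$G{\left(k \right)} = 4$ ($G{\left(k \right)} = \left(-2\right) \left(-2\right) = 4$)
$s = 6$
$u{\left(q,Y \right)} = 1 - q$ ($u{\left(q,Y \right)} = 6 - \left(q + 5\right) = 6 - \left(5 + q\right) = 1 - q$)
$R = -5$ ($R = 1 - 6 = -5$)
$S{\left(r \right)} = 1$
$m{\left(z \right)} = 2 z$
$m{\left(S{\left(R \right)} \right)} \left(-23\right) \left(\left(-4\right) 8\right) = 2 \cdot 1 \left(-23\right) \left(\left(-4\right) 8\right) = 2 \left(-23\right) \left(-32\right) = \left(-46\right) \left(-32\right) = 1472$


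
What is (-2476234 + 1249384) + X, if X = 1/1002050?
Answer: -1229365042499/1002050 ≈ -1.2269e+6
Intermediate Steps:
X = 1/1002050 ≈ 9.9795e-7
(-2476234 + 1249384) + X = (-2476234 + 1249384) + 1/1002050 = -1226850 + 1/1002050 = -1229365042499/1002050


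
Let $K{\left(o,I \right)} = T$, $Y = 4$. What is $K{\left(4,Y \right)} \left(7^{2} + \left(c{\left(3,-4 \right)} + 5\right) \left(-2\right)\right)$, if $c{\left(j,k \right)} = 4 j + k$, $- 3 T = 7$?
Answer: $- \frac{161}{3} \approx -53.667$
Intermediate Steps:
$T = - \frac{7}{3}$ ($T = \left(- \frac{1}{3}\right) 7 = - \frac{7}{3} \approx -2.3333$)
$K{\left(o,I \right)} = - \frac{7}{3}$
$c{\left(j,k \right)} = k + 4 j$
$K{\left(4,Y \right)} \left(7^{2} + \left(c{\left(3,-4 \right)} + 5\right) \left(-2\right)\right) = - \frac{7 \left(7^{2} + \left(\left(-4 + 4 \cdot 3\right) + 5\right) \left(-2\right)\right)}{3} = - \frac{7 \left(49 + \left(\left(-4 + 12\right) + 5\right) \left(-2\right)\right)}{3} = - \frac{7 \left(49 + \left(8 + 5\right) \left(-2\right)\right)}{3} = - \frac{7 \left(49 + 13 \left(-2\right)\right)}{3} = - \frac{7 \left(49 - 26\right)}{3} = \left(- \frac{7}{3}\right) 23 = - \frac{161}{3}$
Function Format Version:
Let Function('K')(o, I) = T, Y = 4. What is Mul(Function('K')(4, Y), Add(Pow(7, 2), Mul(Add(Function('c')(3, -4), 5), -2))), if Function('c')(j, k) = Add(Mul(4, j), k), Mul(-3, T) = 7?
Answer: Rational(-161, 3) ≈ -53.667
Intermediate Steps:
T = Rational(-7, 3) (T = Mul(Rational(-1, 3), 7) = Rational(-7, 3) ≈ -2.3333)
Function('K')(o, I) = Rational(-7, 3)
Function('c')(j, k) = Add(k, Mul(4, j))
Mul(Function('K')(4, Y), Add(Pow(7, 2), Mul(Add(Function('c')(3, -4), 5), -2))) = Mul(Rational(-7, 3), Add(Pow(7, 2), Mul(Add(Add(-4, Mul(4, 3)), 5), -2))) = Mul(Rational(-7, 3), Add(49, Mul(Add(Add(-4, 12), 5), -2))) = Mul(Rational(-7, 3), Add(49, Mul(Add(8, 5), -2))) = Mul(Rational(-7, 3), Add(49, Mul(13, -2))) = Mul(Rational(-7, 3), Add(49, -26)) = Mul(Rational(-7, 3), 23) = Rational(-161, 3)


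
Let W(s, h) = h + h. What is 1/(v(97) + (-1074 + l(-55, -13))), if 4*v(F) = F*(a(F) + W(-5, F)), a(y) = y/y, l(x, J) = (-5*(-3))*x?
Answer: 4/11319 ≈ 0.00035339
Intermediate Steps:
l(x, J) = 15*x
W(s, h) = 2*h
a(y) = 1
v(F) = F*(1 + 2*F)/4 (v(F) = (F*(1 + 2*F))/4 = F*(1 + 2*F)/4)
1/(v(97) + (-1074 + l(-55, -13))) = 1/((¼)*97*(1 + 2*97) + (-1074 + 15*(-55))) = 1/((¼)*97*(1 + 194) + (-1074 - 825)) = 1/((¼)*97*195 - 1899) = 1/(18915/4 - 1899) = 1/(11319/4) = 4/11319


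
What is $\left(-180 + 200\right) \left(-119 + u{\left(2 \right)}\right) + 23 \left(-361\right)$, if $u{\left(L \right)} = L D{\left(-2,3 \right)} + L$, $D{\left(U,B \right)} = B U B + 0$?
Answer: $-11363$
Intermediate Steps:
$D{\left(U,B \right)} = U B^{2}$ ($D{\left(U,B \right)} = U B^{2} + 0 = U B^{2}$)
$u{\left(L \right)} = - 17 L$ ($u{\left(L \right)} = L \left(- 2 \cdot 3^{2}\right) + L = L \left(\left(-2\right) 9\right) + L = L \left(-18\right) + L = - 18 L + L = - 17 L$)
$\left(-180 + 200\right) \left(-119 + u{\left(2 \right)}\right) + 23 \left(-361\right) = \left(-180 + 200\right) \left(-119 - 34\right) + 23 \left(-361\right) = 20 \left(-119 - 34\right) - 8303 = 20 \left(-153\right) - 8303 = -3060 - 8303 = -11363$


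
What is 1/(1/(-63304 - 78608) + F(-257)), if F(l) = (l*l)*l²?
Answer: 141912/619086899546711 ≈ 2.2923e-10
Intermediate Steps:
F(l) = l⁴ (F(l) = l²*l² = l⁴)
1/(1/(-63304 - 78608) + F(-257)) = 1/(1/(-63304 - 78608) + (-257)⁴) = 1/(1/(-141912) + 4362470401) = 1/(-1/141912 + 4362470401) = 1/(619086899546711/141912) = 141912/619086899546711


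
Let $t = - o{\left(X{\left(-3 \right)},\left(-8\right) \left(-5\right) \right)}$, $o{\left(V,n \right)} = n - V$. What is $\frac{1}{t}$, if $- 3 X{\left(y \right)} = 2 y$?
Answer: $- \frac{1}{38} \approx -0.026316$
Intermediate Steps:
$X{\left(y \right)} = - \frac{2 y}{3}$
$t = -38$ ($t = - (\left(-8\right) \left(-5\right) - \left(- \frac{2}{3}\right) \left(-3\right)) = - (40 - 2) = \left(-1\right) 38 = -38$)
$\frac{1}{t} = \frac{1}{-38} = - \frac{1}{38}$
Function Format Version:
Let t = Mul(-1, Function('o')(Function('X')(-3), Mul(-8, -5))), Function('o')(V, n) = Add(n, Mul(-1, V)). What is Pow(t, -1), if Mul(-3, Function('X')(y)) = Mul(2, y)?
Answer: Rational(-1, 38) ≈ -0.026316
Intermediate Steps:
Function('X')(y) = Mul(Rational(-2, 3), y) (Function('X')(y) = Mul(Rational(-1, 3), Mul(2, y)) = Mul(Rational(-2, 3), y))
t = -38 (t = Mul(-1, Add(Mul(-8, -5), Mul(-1, Mul(Rational(-2, 3), -3)))) = Mul(-1, Add(40, Mul(-1, 2))) = Mul(-1, Add(40, -2)) = Mul(-1, 38) = -38)
Pow(t, -1) = Pow(-38, -1) = Rational(-1, 38)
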